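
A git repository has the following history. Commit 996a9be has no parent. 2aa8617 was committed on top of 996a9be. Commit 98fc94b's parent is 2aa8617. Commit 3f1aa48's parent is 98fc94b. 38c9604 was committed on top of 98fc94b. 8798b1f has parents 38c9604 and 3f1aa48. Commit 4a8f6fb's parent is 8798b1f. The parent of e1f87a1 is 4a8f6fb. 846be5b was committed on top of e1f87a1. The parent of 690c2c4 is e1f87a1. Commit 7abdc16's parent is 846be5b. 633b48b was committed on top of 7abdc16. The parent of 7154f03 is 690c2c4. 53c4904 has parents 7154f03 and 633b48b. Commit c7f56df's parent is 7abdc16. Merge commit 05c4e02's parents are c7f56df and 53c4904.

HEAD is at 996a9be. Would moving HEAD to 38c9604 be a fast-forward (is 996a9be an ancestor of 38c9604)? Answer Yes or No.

A fast-forward from 996a9be to 38c9604 is possible iff 996a9be is an ancestor of 38c9604.
Ancestors of 38c9604: {2aa8617, 38c9604, 98fc94b, 996a9be}.
996a9be is among them, so fast-forward is possible.

Yes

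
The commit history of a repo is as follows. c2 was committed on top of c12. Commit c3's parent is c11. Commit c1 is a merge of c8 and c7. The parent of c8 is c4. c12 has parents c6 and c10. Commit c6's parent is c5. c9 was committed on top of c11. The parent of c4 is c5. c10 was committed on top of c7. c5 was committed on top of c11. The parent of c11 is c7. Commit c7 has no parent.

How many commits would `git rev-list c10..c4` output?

3

Reachable from c4: {c11, c4, c5, c7}.
Reachable from c10: {c10, c7}.
In c4's history but not c10's: {c11, c4, c5} — 3 commits.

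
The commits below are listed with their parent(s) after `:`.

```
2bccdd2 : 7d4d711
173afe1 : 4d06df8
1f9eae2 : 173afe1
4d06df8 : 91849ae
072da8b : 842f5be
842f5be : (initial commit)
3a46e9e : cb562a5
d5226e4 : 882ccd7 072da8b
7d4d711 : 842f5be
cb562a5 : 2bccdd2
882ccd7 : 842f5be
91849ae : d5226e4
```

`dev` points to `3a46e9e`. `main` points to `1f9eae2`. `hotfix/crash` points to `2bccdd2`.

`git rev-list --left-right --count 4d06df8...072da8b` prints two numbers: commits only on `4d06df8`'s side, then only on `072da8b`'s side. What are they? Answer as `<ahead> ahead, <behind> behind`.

4 ahead, 0 behind

Reachable from 4d06df8: {072da8b, 4d06df8, 842f5be, 882ccd7, 91849ae, d5226e4}.
Reachable from 072da8b: {072da8b, 842f5be}.
Only in 4d06df8's history (ahead): {4d06df8, 882ccd7, 91849ae, d5226e4} — 4.
Only in 072da8b's history (behind): {} — 0.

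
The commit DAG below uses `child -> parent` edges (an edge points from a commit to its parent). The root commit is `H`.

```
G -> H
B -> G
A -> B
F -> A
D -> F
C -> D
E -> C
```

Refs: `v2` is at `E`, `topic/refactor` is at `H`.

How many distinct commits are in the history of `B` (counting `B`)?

3

Walking parent pointers from B: reachable set = {B, G, H}.
That is 3 commits.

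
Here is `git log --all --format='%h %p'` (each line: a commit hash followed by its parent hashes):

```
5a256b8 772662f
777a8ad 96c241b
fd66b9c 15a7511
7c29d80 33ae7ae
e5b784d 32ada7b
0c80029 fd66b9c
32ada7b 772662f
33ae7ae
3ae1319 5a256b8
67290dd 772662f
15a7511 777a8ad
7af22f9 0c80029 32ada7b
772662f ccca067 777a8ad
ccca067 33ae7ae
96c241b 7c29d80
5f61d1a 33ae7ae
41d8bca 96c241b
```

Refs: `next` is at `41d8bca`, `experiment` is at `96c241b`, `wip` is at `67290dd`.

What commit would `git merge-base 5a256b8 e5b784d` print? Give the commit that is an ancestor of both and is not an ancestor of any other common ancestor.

772662f

Ancestors of 5a256b8: {33ae7ae, 5a256b8, 772662f, 777a8ad, 7c29d80, 96c241b, ccca067}.
Ancestors of e5b784d: {32ada7b, 33ae7ae, 772662f, 777a8ad, 7c29d80, 96c241b, ccca067, e5b784d}.
Common ancestors: {33ae7ae, 772662f, 777a8ad, 7c29d80, 96c241b, ccca067}.
Among these, 772662f is not an ancestor of any other common ancestor — it is the merge base.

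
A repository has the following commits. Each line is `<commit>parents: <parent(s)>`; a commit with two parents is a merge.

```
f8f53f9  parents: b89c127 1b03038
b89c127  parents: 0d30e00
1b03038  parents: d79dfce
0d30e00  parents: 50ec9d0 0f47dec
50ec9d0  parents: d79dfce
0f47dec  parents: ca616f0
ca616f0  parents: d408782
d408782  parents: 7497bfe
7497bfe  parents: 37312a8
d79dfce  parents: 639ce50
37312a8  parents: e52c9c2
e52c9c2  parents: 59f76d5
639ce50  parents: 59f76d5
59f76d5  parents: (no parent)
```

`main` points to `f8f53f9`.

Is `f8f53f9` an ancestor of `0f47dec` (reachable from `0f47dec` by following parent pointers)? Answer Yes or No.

Ancestors of 0f47dec: {0f47dec, 37312a8, 59f76d5, 7497bfe, ca616f0, d408782, e52c9c2}.
f8f53f9 is not in that set, so it is not an ancestor of 0f47dec.

No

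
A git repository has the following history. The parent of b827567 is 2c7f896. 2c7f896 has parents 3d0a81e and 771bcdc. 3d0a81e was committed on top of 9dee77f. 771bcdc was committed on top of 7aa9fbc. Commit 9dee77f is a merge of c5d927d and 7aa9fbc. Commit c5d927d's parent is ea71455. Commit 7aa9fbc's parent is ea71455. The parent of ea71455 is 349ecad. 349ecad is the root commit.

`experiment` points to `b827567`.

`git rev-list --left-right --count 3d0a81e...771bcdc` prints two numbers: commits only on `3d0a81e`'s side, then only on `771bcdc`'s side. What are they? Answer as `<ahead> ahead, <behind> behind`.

3 ahead, 1 behind

Reachable from 3d0a81e: {349ecad, 3d0a81e, 7aa9fbc, 9dee77f, c5d927d, ea71455}.
Reachable from 771bcdc: {349ecad, 771bcdc, 7aa9fbc, ea71455}.
Only in 3d0a81e's history (ahead): {3d0a81e, 9dee77f, c5d927d} — 3.
Only in 771bcdc's history (behind): {771bcdc} — 1.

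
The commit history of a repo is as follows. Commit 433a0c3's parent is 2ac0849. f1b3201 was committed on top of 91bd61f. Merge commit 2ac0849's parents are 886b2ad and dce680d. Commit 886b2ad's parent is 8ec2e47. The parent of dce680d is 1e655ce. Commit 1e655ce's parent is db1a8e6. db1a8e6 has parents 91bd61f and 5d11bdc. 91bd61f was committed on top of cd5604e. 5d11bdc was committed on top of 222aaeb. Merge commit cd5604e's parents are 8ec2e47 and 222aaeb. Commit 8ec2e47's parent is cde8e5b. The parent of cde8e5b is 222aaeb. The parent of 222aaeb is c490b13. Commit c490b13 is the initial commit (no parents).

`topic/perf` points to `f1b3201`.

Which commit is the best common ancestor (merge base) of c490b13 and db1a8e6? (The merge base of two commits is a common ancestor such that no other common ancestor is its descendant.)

c490b13

Ancestors of c490b13: {c490b13}.
Ancestors of db1a8e6: {222aaeb, 5d11bdc, 8ec2e47, 91bd61f, c490b13, cd5604e, cde8e5b, db1a8e6}.
Common ancestors: {c490b13}.
The only common ancestor is c490b13, so it is the merge base.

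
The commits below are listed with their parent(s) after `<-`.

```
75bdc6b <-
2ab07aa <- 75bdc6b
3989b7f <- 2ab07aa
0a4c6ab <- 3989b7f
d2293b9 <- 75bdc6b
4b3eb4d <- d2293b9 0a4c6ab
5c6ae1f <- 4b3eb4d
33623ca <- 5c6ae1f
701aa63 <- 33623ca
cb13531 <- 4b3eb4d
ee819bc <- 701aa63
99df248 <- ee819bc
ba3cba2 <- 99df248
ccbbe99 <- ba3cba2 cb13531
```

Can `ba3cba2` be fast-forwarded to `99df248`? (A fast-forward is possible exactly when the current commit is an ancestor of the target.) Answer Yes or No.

A fast-forward from ba3cba2 to 99df248 is possible iff ba3cba2 is an ancestor of 99df248.
Ancestors of 99df248: {0a4c6ab, 2ab07aa, 33623ca, 3989b7f, 4b3eb4d, 5c6ae1f, 701aa63, 75bdc6b, 99df248, d2293b9, ee819bc}.
ba3cba2 is not among them, so fast-forward is not possible.

No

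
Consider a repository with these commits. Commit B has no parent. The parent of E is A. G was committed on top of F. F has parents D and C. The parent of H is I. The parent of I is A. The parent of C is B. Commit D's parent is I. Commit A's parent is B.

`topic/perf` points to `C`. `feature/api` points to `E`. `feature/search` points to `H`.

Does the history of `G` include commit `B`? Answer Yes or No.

Yes

Ancestors of G (commits reachable by following parents): {A, B, C, D, F, G, I}.
B is in that set, so it is an ancestor of G.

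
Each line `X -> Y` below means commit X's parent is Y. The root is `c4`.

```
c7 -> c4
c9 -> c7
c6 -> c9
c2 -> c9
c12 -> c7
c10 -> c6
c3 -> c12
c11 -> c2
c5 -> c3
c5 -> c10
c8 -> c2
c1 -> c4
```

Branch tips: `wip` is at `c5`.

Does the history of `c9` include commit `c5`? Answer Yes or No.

No

Ancestors of c9: {c4, c7, c9}.
c5 is not in that set, so it is not an ancestor of c9.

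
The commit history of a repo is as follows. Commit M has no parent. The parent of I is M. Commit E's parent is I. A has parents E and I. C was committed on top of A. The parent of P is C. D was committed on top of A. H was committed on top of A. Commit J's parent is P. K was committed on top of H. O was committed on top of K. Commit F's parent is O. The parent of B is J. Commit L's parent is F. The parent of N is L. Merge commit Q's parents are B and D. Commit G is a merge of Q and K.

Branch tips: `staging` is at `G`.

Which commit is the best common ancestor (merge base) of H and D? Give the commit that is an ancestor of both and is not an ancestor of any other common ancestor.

A

Ancestors of H: {A, E, H, I, M}.
Ancestors of D: {A, D, E, I, M}.
Common ancestors: {A, E, I, M}.
Among these, A is not an ancestor of any other common ancestor — it is the merge base.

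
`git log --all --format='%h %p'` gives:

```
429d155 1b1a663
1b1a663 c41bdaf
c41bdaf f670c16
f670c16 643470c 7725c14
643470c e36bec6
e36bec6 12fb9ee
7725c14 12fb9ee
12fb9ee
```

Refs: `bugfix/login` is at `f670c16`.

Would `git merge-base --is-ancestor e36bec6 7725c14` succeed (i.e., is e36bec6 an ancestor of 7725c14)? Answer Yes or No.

Ancestors of 7725c14: {12fb9ee, 7725c14}.
e36bec6 is not in that set, so it is not an ancestor of 7725c14.

No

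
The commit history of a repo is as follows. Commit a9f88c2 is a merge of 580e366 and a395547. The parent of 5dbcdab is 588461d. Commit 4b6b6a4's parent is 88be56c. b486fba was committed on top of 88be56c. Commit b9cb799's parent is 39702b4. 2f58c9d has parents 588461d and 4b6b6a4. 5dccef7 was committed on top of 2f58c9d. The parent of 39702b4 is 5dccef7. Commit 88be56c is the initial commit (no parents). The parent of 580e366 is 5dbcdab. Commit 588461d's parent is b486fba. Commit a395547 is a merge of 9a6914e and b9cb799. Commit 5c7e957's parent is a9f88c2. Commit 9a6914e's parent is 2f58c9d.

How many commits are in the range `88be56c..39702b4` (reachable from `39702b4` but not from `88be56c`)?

Reachable from 39702b4: {2f58c9d, 39702b4, 4b6b6a4, 588461d, 5dccef7, 88be56c, b486fba}.
Reachable from 88be56c: {88be56c}.
In 39702b4's history but not 88be56c's: {2f58c9d, 39702b4, 4b6b6a4, 588461d, 5dccef7, b486fba} — 6 commits.

6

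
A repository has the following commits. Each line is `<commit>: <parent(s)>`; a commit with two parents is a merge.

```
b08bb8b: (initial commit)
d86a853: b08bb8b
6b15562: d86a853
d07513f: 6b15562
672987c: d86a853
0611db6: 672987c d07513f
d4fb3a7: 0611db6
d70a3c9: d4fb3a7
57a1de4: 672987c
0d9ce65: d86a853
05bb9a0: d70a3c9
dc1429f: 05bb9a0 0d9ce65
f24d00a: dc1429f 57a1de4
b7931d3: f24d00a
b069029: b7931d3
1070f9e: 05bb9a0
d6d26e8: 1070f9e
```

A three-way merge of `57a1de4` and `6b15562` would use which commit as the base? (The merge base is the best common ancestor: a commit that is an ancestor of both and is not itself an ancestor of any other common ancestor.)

Ancestors of 57a1de4: {57a1de4, 672987c, b08bb8b, d86a853}.
Ancestors of 6b15562: {6b15562, b08bb8b, d86a853}.
Common ancestors: {b08bb8b, d86a853}.
Among these, d86a853 is not an ancestor of any other common ancestor — it is the merge base.

d86a853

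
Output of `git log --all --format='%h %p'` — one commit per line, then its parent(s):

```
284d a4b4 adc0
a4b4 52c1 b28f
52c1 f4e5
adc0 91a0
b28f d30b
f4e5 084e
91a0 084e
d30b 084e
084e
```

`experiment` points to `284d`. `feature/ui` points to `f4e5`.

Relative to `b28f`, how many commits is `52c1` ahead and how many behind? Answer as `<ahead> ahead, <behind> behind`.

Reachable from 52c1: {084e, 52c1, f4e5}.
Reachable from b28f: {084e, b28f, d30b}.
Only in 52c1's history (ahead): {52c1, f4e5} — 2.
Only in b28f's history (behind): {b28f, d30b} — 2.

2 ahead, 2 behind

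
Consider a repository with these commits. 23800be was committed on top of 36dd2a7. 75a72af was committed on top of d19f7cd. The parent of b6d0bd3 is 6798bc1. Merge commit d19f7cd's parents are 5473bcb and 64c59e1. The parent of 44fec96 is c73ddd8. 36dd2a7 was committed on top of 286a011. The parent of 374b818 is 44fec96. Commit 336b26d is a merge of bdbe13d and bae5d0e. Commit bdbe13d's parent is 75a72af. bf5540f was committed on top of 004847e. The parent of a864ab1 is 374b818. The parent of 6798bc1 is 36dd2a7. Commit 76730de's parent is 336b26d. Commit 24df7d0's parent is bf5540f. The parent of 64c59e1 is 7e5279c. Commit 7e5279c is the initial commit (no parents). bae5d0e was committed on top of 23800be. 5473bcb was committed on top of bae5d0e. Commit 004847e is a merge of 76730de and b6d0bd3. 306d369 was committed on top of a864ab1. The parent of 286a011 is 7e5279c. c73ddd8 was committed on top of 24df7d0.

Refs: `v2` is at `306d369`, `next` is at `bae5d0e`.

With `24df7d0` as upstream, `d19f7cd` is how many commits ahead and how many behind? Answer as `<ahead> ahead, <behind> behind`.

Reachable from d19f7cd: {23800be, 286a011, 36dd2a7, 5473bcb, 64c59e1, 7e5279c, bae5d0e, d19f7cd}.
Reachable from 24df7d0: {004847e, 23800be, 24df7d0, 286a011, 336b26d, 36dd2a7, 5473bcb, 64c59e1, 6798bc1, 75a72af, 76730de, 7e5279c, b6d0bd3, bae5d0e, bdbe13d, bf5540f, d19f7cd}.
Only in d19f7cd's history (ahead): {} — 0.
Only in 24df7d0's history (behind): {004847e, 24df7d0, 336b26d, 6798bc1, 75a72af, 76730de, b6d0bd3, bdbe13d, bf5540f} — 9.

0 ahead, 9 behind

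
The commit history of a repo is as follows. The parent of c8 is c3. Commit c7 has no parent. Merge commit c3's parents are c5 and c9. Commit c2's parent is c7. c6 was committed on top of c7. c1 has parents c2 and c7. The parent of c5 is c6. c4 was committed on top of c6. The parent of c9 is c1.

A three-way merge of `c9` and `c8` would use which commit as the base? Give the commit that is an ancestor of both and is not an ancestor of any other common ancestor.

Ancestors of c9: {c1, c2, c7, c9}.
Ancestors of c8: {c1, c2, c3, c5, c6, c7, c8, c9}.
Common ancestors: {c1, c2, c7, c9}.
Among these, c9 is not an ancestor of any other common ancestor — it is the merge base.

c9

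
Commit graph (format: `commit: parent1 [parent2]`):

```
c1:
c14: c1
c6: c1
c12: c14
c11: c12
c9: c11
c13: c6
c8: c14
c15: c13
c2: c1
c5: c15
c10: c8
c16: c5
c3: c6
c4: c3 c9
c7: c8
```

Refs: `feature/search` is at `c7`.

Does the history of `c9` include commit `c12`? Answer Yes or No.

Ancestors of c9 (commits reachable by following parents): {c1, c11, c12, c14, c9}.
c12 is in that set, so it is an ancestor of c9.

Yes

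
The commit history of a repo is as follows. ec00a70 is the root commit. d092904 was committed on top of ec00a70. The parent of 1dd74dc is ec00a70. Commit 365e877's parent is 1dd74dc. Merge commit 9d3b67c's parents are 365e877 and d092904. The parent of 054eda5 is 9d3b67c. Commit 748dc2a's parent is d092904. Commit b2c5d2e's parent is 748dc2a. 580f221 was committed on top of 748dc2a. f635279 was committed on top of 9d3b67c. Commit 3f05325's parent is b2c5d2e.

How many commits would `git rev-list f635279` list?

6

Walking parent pointers from f635279: reachable set = {1dd74dc, 365e877, 9d3b67c, d092904, ec00a70, f635279}.
That is 6 commits.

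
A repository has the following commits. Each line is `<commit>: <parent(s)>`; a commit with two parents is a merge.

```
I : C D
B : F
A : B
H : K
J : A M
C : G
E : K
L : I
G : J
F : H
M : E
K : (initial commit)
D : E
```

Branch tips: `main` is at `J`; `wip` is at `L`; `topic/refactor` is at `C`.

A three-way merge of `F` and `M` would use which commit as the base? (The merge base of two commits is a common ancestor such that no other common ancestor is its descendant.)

K

Ancestors of F: {F, H, K}.
Ancestors of M: {E, K, M}.
Common ancestors: {K}.
The only common ancestor is K, so it is the merge base.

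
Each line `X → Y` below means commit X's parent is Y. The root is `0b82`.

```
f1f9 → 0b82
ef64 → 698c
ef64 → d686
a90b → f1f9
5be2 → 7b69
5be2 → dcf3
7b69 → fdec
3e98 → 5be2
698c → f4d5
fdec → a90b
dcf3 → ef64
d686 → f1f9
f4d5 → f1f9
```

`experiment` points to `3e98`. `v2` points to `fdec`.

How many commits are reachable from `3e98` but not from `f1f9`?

10

Reachable from 3e98: {0b82, 3e98, 5be2, 698c, 7b69, a90b, d686, dcf3, ef64, f1f9, f4d5, fdec}.
Reachable from f1f9: {0b82, f1f9}.
In 3e98's history but not f1f9's: {3e98, 5be2, 698c, 7b69, a90b, d686, dcf3, ef64, f4d5, fdec} — 10 commits.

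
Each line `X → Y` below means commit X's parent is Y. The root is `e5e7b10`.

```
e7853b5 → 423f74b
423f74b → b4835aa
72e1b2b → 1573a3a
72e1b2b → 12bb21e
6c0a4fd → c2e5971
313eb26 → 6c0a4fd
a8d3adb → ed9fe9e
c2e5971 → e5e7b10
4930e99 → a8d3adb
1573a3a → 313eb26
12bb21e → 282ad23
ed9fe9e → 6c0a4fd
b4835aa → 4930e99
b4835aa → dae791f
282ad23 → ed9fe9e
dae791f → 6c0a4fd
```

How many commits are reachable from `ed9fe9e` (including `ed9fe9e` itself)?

4

Walking parent pointers from ed9fe9e: reachable set = {6c0a4fd, c2e5971, e5e7b10, ed9fe9e}.
That is 4 commits.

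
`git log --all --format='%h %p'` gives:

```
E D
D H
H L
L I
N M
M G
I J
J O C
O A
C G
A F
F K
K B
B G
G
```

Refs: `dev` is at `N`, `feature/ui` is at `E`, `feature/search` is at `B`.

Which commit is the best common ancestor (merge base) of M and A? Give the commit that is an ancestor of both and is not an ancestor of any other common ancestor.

G

Ancestors of M: {G, M}.
Ancestors of A: {A, B, F, G, K}.
Common ancestors: {G}.
The only common ancestor is G, so it is the merge base.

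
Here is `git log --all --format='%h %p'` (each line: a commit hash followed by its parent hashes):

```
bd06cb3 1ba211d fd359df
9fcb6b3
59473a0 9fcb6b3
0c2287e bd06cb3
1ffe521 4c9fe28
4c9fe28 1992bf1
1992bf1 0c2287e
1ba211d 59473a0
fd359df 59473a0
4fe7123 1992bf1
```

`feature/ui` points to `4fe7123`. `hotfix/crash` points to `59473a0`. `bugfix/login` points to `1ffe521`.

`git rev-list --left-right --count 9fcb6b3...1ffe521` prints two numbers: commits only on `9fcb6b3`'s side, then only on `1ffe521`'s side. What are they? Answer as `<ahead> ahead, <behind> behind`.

0 ahead, 8 behind

Reachable from 9fcb6b3: {9fcb6b3}.
Reachable from 1ffe521: {0c2287e, 1992bf1, 1ba211d, 1ffe521, 4c9fe28, 59473a0, 9fcb6b3, bd06cb3, fd359df}.
Only in 9fcb6b3's history (ahead): {} — 0.
Only in 1ffe521's history (behind): {0c2287e, 1992bf1, 1ba211d, 1ffe521, 4c9fe28, 59473a0, bd06cb3, fd359df} — 8.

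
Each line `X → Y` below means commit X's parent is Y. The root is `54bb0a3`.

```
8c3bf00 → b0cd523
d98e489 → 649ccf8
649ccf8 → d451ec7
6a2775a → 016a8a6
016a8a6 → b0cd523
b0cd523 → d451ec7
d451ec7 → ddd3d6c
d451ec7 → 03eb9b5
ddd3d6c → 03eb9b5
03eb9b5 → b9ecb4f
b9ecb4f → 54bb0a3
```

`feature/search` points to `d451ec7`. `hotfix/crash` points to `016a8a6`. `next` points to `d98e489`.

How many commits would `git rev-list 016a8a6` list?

7

Walking parent pointers from 016a8a6: reachable set = {016a8a6, 03eb9b5, 54bb0a3, b0cd523, b9ecb4f, d451ec7, ddd3d6c}.
That is 7 commits.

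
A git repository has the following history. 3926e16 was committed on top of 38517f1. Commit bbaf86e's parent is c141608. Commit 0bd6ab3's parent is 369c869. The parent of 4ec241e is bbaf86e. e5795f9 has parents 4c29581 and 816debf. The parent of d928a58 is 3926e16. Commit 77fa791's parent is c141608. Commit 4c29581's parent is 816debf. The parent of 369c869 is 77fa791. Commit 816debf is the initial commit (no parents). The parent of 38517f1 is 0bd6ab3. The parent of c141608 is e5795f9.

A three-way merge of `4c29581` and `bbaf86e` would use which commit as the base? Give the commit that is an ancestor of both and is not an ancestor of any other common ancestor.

Ancestors of 4c29581: {4c29581, 816debf}.
Ancestors of bbaf86e: {4c29581, 816debf, bbaf86e, c141608, e5795f9}.
Common ancestors: {4c29581, 816debf}.
Among these, 4c29581 is not an ancestor of any other common ancestor — it is the merge base.

4c29581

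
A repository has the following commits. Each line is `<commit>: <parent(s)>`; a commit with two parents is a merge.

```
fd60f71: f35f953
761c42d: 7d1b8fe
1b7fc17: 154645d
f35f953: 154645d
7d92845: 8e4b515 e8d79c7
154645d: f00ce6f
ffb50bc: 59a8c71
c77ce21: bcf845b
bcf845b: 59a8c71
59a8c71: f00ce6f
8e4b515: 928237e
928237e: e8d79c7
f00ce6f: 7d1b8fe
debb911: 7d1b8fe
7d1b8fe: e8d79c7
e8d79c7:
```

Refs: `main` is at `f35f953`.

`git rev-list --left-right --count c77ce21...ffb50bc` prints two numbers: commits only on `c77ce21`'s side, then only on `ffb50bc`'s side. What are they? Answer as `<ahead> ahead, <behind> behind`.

2 ahead, 1 behind

Reachable from c77ce21: {59a8c71, 7d1b8fe, bcf845b, c77ce21, e8d79c7, f00ce6f}.
Reachable from ffb50bc: {59a8c71, 7d1b8fe, e8d79c7, f00ce6f, ffb50bc}.
Only in c77ce21's history (ahead): {bcf845b, c77ce21} — 2.
Only in ffb50bc's history (behind): {ffb50bc} — 1.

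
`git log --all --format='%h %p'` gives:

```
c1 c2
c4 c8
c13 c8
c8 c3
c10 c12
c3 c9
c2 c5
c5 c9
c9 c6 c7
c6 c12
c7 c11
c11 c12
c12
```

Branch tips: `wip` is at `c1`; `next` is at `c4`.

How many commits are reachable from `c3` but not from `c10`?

Reachable from c3: {c11, c12, c3, c6, c7, c9}.
Reachable from c10: {c10, c12}.
In c3's history but not c10's: {c11, c3, c6, c7, c9} — 5 commits.

5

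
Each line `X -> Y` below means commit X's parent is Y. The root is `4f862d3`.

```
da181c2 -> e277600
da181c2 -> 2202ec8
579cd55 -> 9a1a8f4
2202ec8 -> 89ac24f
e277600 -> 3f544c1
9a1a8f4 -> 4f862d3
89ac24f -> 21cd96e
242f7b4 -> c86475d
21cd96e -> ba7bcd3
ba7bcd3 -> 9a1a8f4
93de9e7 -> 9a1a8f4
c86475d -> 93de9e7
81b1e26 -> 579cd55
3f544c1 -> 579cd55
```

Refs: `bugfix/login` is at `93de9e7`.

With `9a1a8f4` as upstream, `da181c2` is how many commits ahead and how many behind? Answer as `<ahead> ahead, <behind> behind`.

8 ahead, 0 behind

Reachable from da181c2: {21cd96e, 2202ec8, 3f544c1, 4f862d3, 579cd55, 89ac24f, 9a1a8f4, ba7bcd3, da181c2, e277600}.
Reachable from 9a1a8f4: {4f862d3, 9a1a8f4}.
Only in da181c2's history (ahead): {21cd96e, 2202ec8, 3f544c1, 579cd55, 89ac24f, ba7bcd3, da181c2, e277600} — 8.
Only in 9a1a8f4's history (behind): {} — 0.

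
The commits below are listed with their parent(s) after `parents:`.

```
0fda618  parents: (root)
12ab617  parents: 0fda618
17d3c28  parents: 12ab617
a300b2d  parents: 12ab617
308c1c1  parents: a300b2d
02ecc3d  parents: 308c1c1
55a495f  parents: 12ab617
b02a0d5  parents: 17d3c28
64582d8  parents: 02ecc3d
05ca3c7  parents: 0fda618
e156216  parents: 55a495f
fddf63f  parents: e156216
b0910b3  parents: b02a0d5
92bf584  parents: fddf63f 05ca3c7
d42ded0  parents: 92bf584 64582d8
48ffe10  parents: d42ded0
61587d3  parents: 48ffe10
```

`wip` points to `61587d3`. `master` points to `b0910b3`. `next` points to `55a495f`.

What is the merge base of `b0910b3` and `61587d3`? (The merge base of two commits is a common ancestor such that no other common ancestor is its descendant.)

Ancestors of b0910b3: {0fda618, 12ab617, 17d3c28, b02a0d5, b0910b3}.
Ancestors of 61587d3: {02ecc3d, 05ca3c7, 0fda618, 12ab617, 308c1c1, 48ffe10, 55a495f, 61587d3, 64582d8, 92bf584, a300b2d, d42ded0, e156216, fddf63f}.
Common ancestors: {0fda618, 12ab617}.
Among these, 12ab617 is not an ancestor of any other common ancestor — it is the merge base.

12ab617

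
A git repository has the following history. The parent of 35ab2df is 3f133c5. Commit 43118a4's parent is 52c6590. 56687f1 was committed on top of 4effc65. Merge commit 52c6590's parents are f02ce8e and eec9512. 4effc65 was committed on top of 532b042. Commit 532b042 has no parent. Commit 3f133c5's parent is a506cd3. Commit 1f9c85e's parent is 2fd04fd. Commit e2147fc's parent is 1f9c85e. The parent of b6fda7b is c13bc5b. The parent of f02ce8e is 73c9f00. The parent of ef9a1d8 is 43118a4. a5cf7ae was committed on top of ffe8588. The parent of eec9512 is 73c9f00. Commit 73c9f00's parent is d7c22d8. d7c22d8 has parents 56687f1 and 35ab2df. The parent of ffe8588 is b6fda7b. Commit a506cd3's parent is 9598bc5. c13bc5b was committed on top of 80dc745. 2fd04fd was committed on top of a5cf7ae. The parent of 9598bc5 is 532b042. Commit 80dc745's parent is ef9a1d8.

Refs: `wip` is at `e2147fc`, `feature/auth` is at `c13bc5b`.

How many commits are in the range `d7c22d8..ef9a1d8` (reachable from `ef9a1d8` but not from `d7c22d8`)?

6

Reachable from ef9a1d8: {35ab2df, 3f133c5, 43118a4, 4effc65, 52c6590, 532b042, 56687f1, 73c9f00, 9598bc5, a506cd3, d7c22d8, eec9512, ef9a1d8, f02ce8e}.
Reachable from d7c22d8: {35ab2df, 3f133c5, 4effc65, 532b042, 56687f1, 9598bc5, a506cd3, d7c22d8}.
In ef9a1d8's history but not d7c22d8's: {43118a4, 52c6590, 73c9f00, eec9512, ef9a1d8, f02ce8e} — 6 commits.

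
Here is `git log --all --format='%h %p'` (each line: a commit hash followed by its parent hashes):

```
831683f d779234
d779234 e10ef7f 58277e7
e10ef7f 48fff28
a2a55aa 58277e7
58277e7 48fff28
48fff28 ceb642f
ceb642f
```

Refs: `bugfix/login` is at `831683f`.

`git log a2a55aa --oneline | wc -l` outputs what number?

4

Walking parent pointers from a2a55aa: reachable set = {48fff28, 58277e7, a2a55aa, ceb642f}.
That is 4 commits.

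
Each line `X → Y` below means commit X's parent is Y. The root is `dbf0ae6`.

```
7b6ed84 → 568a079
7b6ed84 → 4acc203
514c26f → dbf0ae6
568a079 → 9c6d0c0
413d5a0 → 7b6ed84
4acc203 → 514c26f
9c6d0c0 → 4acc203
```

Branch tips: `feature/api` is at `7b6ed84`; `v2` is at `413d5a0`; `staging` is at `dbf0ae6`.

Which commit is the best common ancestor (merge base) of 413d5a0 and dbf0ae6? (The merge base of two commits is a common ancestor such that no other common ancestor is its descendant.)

Ancestors of 413d5a0: {413d5a0, 4acc203, 514c26f, 568a079, 7b6ed84, 9c6d0c0, dbf0ae6}.
Ancestors of dbf0ae6: {dbf0ae6}.
Common ancestors: {dbf0ae6}.
The only common ancestor is dbf0ae6, so it is the merge base.

dbf0ae6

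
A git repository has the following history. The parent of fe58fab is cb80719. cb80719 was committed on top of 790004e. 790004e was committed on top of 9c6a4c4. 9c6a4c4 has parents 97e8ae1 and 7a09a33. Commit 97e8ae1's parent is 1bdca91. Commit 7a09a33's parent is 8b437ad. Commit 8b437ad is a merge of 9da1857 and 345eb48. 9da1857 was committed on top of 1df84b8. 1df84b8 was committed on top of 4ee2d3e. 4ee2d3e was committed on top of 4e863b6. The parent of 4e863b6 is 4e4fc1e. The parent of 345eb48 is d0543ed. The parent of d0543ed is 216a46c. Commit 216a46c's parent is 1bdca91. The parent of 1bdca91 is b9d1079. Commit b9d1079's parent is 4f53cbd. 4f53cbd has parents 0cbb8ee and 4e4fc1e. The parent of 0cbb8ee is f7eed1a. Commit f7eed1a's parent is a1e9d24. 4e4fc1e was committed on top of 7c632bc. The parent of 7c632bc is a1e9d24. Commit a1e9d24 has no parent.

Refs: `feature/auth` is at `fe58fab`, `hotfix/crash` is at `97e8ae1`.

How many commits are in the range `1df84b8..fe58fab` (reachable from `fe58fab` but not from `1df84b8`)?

16

Reachable from fe58fab: {0cbb8ee, 1bdca91, 1df84b8, 216a46c, 345eb48, 4e4fc1e, 4e863b6, 4ee2d3e, 4f53cbd, 790004e, 7a09a33, 7c632bc, 8b437ad, 97e8ae1, 9c6a4c4, 9da1857, a1e9d24, b9d1079, cb80719, d0543ed, f7eed1a, fe58fab}.
Reachable from 1df84b8: {1df84b8, 4e4fc1e, 4e863b6, 4ee2d3e, 7c632bc, a1e9d24}.
In fe58fab's history but not 1df84b8's: {0cbb8ee, 1bdca91, 216a46c, 345eb48, 4f53cbd, 790004e, 7a09a33, 8b437ad, 97e8ae1, 9c6a4c4, 9da1857, b9d1079, cb80719, d0543ed, f7eed1a, fe58fab} — 16 commits.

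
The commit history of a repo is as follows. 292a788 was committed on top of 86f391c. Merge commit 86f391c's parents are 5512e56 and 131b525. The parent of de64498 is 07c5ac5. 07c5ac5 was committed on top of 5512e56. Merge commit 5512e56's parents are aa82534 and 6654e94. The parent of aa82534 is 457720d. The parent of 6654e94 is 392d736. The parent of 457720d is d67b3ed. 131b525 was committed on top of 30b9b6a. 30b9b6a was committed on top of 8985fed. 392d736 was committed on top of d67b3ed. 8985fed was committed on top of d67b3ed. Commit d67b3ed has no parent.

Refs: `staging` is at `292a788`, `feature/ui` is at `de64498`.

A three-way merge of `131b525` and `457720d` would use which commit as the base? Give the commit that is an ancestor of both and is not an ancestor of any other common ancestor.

Ancestors of 131b525: {131b525, 30b9b6a, 8985fed, d67b3ed}.
Ancestors of 457720d: {457720d, d67b3ed}.
Common ancestors: {d67b3ed}.
The only common ancestor is d67b3ed, so it is the merge base.

d67b3ed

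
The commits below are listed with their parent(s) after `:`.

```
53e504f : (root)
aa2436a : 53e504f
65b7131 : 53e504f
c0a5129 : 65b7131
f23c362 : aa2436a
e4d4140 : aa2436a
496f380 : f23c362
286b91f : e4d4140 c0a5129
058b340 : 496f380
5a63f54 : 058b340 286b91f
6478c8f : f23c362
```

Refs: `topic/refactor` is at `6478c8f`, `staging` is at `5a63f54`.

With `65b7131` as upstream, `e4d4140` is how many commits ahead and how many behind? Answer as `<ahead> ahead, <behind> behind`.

2 ahead, 1 behind

Reachable from e4d4140: {53e504f, aa2436a, e4d4140}.
Reachable from 65b7131: {53e504f, 65b7131}.
Only in e4d4140's history (ahead): {aa2436a, e4d4140} — 2.
Only in 65b7131's history (behind): {65b7131} — 1.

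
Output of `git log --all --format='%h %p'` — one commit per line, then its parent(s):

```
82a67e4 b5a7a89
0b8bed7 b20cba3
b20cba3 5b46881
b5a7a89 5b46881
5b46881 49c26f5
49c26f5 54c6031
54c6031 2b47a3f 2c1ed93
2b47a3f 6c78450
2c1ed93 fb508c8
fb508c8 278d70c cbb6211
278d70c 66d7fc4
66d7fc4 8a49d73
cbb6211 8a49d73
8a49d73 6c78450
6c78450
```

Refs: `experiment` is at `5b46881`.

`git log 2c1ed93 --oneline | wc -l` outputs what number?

7

Walking parent pointers from 2c1ed93: reachable set = {278d70c, 2c1ed93, 66d7fc4, 6c78450, 8a49d73, cbb6211, fb508c8}.
That is 7 commits.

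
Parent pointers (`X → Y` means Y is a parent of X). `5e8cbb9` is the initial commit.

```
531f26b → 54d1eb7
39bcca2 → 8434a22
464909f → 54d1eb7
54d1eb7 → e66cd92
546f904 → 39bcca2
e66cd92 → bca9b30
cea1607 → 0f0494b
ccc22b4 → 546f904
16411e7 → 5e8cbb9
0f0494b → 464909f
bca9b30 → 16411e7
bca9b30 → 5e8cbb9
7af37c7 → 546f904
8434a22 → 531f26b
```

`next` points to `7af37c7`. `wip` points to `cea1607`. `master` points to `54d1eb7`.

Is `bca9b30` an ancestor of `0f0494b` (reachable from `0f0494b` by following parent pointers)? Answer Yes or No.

Yes

Ancestors of 0f0494b (commits reachable by following parents): {0f0494b, 16411e7, 464909f, 54d1eb7, 5e8cbb9, bca9b30, e66cd92}.
bca9b30 is in that set, so it is an ancestor of 0f0494b.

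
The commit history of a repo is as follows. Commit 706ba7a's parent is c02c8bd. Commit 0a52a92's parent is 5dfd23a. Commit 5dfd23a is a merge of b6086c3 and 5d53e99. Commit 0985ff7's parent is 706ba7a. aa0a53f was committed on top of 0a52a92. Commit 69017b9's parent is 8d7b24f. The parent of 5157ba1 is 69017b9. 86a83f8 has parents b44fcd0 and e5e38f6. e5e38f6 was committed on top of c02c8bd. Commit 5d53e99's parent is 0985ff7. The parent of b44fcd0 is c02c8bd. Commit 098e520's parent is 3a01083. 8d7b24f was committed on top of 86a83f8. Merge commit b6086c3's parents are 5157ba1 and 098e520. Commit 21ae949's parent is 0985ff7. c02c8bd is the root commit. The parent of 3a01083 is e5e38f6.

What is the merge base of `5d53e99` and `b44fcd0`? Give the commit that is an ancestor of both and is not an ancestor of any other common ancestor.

c02c8bd

Ancestors of 5d53e99: {0985ff7, 5d53e99, 706ba7a, c02c8bd}.
Ancestors of b44fcd0: {b44fcd0, c02c8bd}.
Common ancestors: {c02c8bd}.
The only common ancestor is c02c8bd, so it is the merge base.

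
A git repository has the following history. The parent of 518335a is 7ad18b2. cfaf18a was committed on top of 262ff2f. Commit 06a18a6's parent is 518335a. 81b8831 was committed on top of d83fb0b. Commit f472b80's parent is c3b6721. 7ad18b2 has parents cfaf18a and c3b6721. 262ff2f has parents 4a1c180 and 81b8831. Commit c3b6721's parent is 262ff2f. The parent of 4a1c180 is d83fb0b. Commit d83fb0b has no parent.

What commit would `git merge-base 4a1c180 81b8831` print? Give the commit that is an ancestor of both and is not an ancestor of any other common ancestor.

d83fb0b

Ancestors of 4a1c180: {4a1c180, d83fb0b}.
Ancestors of 81b8831: {81b8831, d83fb0b}.
Common ancestors: {d83fb0b}.
The only common ancestor is d83fb0b, so it is the merge base.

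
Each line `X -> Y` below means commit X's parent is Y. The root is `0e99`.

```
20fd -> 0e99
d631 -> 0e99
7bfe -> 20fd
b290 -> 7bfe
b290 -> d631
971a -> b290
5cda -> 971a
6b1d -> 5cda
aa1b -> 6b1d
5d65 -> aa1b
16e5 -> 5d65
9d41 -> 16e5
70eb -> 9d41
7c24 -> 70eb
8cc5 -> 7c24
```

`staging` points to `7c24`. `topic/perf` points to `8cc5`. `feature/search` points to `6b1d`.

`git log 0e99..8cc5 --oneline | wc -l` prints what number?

14

Reachable from 8cc5: {0e99, 16e5, 20fd, 5cda, 5d65, 6b1d, 70eb, 7bfe, 7c24, 8cc5, 971a, 9d41, aa1b, b290, d631}.
Reachable from 0e99: {0e99}.
In 8cc5's history but not 0e99's: {16e5, 20fd, 5cda, 5d65, 6b1d, 70eb, 7bfe, 7c24, 8cc5, 971a, 9d41, aa1b, b290, d631} — 14 commits.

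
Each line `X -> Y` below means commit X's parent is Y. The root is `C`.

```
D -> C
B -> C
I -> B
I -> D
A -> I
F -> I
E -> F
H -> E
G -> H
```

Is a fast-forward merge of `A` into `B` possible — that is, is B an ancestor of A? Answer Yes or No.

A fast-forward from B to A is possible iff B is an ancestor of A.
Ancestors of A: {A, B, C, D, I}.
B is among them, so fast-forward is possible.

Yes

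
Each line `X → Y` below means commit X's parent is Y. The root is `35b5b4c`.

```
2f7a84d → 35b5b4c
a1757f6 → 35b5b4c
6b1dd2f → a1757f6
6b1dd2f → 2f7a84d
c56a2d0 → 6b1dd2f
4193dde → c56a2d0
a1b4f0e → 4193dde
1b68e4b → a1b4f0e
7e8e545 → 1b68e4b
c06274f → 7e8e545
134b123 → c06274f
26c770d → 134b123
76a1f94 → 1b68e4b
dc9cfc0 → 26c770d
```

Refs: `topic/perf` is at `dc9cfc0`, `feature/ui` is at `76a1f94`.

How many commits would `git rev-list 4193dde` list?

6

Walking parent pointers from 4193dde: reachable set = {2f7a84d, 35b5b4c, 4193dde, 6b1dd2f, a1757f6, c56a2d0}.
That is 6 commits.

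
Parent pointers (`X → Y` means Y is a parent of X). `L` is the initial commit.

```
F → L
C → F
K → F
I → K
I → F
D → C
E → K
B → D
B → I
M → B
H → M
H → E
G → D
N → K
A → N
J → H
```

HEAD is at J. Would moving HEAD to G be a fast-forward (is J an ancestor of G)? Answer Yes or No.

A fast-forward from J to G is possible iff J is an ancestor of G.
Ancestors of G: {C, D, F, G, L}.
J is not among them, so fast-forward is not possible.

No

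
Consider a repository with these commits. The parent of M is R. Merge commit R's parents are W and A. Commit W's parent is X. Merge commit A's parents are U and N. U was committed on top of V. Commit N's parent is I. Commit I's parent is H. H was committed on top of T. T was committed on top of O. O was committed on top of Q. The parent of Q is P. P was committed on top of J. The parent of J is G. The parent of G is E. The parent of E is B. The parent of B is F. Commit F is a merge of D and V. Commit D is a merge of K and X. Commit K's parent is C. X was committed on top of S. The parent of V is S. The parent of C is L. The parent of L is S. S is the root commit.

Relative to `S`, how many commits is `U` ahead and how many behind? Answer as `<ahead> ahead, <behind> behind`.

2 ahead, 0 behind

Reachable from U: {S, U, V}.
Reachable from S: {S}.
Only in U's history (ahead): {U, V} — 2.
Only in S's history (behind): {} — 0.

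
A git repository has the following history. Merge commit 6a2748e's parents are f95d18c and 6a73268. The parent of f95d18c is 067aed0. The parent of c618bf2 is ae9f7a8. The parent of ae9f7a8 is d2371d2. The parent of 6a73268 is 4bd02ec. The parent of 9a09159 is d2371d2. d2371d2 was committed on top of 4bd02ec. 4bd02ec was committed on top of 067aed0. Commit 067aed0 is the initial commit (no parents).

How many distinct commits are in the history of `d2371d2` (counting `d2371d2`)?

3

Walking parent pointers from d2371d2: reachable set = {067aed0, 4bd02ec, d2371d2}.
That is 3 commits.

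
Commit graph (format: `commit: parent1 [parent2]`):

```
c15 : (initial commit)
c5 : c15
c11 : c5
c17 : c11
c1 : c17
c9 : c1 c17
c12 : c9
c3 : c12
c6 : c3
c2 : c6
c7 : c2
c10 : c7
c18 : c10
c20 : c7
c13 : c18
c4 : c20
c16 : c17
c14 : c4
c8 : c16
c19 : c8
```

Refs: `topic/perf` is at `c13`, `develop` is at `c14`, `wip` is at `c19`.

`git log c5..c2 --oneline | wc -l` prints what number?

Reachable from c2: {c1, c11, c12, c15, c17, c2, c3, c5, c6, c9}.
Reachable from c5: {c15, c5}.
In c2's history but not c5's: {c1, c11, c12, c17, c2, c3, c6, c9} — 8 commits.

8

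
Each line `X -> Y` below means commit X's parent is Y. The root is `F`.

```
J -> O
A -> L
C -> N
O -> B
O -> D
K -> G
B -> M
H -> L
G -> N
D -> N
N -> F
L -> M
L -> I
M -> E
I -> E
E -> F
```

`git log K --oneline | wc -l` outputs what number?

4

Walking parent pointers from K: reachable set = {F, G, K, N}.
That is 4 commits.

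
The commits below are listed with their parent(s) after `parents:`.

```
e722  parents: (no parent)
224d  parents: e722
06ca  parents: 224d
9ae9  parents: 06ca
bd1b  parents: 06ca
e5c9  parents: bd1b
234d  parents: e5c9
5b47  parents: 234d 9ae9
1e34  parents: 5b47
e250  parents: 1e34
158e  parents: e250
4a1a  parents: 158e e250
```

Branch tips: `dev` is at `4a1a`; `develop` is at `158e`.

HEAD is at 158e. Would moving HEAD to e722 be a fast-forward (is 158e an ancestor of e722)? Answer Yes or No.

No

A fast-forward from 158e to e722 is possible iff 158e is an ancestor of e722.
Ancestors of e722: {e722}.
158e is not among them, so fast-forward is not possible.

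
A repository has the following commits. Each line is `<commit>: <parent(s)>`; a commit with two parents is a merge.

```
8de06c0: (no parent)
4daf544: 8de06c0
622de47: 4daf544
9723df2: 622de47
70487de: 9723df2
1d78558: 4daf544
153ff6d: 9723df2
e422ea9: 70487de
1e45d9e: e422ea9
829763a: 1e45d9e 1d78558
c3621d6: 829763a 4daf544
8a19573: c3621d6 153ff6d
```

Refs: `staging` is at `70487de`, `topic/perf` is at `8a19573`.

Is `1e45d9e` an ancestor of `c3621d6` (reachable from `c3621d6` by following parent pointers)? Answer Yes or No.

Ancestors of c3621d6 (commits reachable by following parents): {1d78558, 1e45d9e, 4daf544, 622de47, 70487de, 829763a, 8de06c0, 9723df2, c3621d6, e422ea9}.
1e45d9e is in that set, so it is an ancestor of c3621d6.

Yes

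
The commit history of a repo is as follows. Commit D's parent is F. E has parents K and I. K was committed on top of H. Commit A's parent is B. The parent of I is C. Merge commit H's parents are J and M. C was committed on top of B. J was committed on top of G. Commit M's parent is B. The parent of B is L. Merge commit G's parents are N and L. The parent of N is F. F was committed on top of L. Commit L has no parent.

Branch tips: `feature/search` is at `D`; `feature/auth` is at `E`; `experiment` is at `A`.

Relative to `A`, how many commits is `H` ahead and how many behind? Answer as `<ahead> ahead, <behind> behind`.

Reachable from H: {B, F, G, H, J, L, M, N}.
Reachable from A: {A, B, L}.
Only in H's history (ahead): {F, G, H, J, M, N} — 6.
Only in A's history (behind): {A} — 1.

6 ahead, 1 behind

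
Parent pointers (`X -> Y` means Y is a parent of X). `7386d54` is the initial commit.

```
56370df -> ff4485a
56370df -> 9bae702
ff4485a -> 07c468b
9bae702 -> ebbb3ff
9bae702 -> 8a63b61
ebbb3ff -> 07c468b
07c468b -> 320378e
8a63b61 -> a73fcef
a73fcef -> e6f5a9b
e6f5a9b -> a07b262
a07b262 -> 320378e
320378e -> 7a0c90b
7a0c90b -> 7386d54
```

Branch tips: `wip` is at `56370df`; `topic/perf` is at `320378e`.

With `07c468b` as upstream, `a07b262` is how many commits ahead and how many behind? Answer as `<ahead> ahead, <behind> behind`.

1 ahead, 1 behind

Reachable from a07b262: {320378e, 7386d54, 7a0c90b, a07b262}.
Reachable from 07c468b: {07c468b, 320378e, 7386d54, 7a0c90b}.
Only in a07b262's history (ahead): {a07b262} — 1.
Only in 07c468b's history (behind): {07c468b} — 1.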